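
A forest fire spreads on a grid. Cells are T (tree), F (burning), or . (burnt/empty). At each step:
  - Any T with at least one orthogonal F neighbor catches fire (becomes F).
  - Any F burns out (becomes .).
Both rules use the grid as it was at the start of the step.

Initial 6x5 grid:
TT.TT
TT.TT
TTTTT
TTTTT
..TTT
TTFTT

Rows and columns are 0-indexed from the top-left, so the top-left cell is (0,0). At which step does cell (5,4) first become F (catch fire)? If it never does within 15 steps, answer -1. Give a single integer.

Step 1: cell (5,4)='T' (+3 fires, +1 burnt)
Step 2: cell (5,4)='F' (+4 fires, +3 burnt)
  -> target ignites at step 2
Step 3: cell (5,4)='.' (+4 fires, +4 burnt)
Step 4: cell (5,4)='.' (+4 fires, +4 burnt)
Step 5: cell (5,4)='.' (+4 fires, +4 burnt)
Step 6: cell (5,4)='.' (+4 fires, +4 burnt)
Step 7: cell (5,4)='.' (+2 fires, +4 burnt)
Step 8: cell (5,4)='.' (+0 fires, +2 burnt)
  fire out at step 8

2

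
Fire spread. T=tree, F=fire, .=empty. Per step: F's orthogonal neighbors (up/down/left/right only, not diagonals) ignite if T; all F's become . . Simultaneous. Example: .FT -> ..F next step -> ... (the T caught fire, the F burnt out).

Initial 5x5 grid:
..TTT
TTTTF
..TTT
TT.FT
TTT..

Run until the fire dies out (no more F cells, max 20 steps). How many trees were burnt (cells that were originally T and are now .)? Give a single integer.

Answer: 11

Derivation:
Step 1: +5 fires, +2 burnt (F count now 5)
Step 2: +3 fires, +5 burnt (F count now 3)
Step 3: +2 fires, +3 burnt (F count now 2)
Step 4: +1 fires, +2 burnt (F count now 1)
Step 5: +0 fires, +1 burnt (F count now 0)
Fire out after step 5
Initially T: 16, now '.': 20
Total burnt (originally-T cells now '.'): 11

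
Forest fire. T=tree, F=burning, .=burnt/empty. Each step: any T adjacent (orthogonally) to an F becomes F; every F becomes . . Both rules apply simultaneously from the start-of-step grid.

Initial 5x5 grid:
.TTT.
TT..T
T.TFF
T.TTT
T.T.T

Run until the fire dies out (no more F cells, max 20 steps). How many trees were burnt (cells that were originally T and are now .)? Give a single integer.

Answer: 7

Derivation:
Step 1: +4 fires, +2 burnt (F count now 4)
Step 2: +2 fires, +4 burnt (F count now 2)
Step 3: +1 fires, +2 burnt (F count now 1)
Step 4: +0 fires, +1 burnt (F count now 0)
Fire out after step 4
Initially T: 15, now '.': 17
Total burnt (originally-T cells now '.'): 7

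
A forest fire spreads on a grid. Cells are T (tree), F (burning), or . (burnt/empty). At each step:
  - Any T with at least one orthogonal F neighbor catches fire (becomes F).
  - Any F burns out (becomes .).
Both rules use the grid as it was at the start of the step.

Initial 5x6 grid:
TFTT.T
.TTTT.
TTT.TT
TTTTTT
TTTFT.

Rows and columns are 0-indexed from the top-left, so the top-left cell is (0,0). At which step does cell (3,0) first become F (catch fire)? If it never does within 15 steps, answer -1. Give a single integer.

Step 1: cell (3,0)='T' (+6 fires, +2 burnt)
Step 2: cell (3,0)='T' (+6 fires, +6 burnt)
Step 3: cell (3,0)='T' (+7 fires, +6 burnt)
Step 4: cell (3,0)='F' (+3 fires, +7 burnt)
  -> target ignites at step 4
Step 5: cell (3,0)='.' (+0 fires, +3 burnt)
  fire out at step 5

4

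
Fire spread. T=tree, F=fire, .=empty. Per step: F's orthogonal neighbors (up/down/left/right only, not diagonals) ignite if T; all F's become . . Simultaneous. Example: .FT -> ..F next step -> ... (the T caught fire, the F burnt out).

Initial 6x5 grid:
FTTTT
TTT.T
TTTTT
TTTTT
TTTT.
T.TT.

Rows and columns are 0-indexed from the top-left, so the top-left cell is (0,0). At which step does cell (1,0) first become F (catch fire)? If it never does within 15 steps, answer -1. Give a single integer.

Step 1: cell (1,0)='F' (+2 fires, +1 burnt)
  -> target ignites at step 1
Step 2: cell (1,0)='.' (+3 fires, +2 burnt)
Step 3: cell (1,0)='.' (+4 fires, +3 burnt)
Step 4: cell (1,0)='.' (+4 fires, +4 burnt)
Step 5: cell (1,0)='.' (+5 fires, +4 burnt)
Step 6: cell (1,0)='.' (+3 fires, +5 burnt)
Step 7: cell (1,0)='.' (+3 fires, +3 burnt)
Step 8: cell (1,0)='.' (+1 fires, +3 burnt)
Step 9: cell (1,0)='.' (+0 fires, +1 burnt)
  fire out at step 9

1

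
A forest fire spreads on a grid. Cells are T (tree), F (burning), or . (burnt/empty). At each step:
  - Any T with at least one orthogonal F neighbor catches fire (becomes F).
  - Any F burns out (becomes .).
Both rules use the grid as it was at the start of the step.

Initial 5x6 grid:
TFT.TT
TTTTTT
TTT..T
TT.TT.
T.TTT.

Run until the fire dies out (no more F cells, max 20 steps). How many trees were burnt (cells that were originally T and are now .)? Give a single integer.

Step 1: +3 fires, +1 burnt (F count now 3)
Step 2: +3 fires, +3 burnt (F count now 3)
Step 3: +4 fires, +3 burnt (F count now 4)
Step 4: +2 fires, +4 burnt (F count now 2)
Step 5: +3 fires, +2 burnt (F count now 3)
Step 6: +2 fires, +3 burnt (F count now 2)
Step 7: +0 fires, +2 burnt (F count now 0)
Fire out after step 7
Initially T: 22, now '.': 25
Total burnt (originally-T cells now '.'): 17

Answer: 17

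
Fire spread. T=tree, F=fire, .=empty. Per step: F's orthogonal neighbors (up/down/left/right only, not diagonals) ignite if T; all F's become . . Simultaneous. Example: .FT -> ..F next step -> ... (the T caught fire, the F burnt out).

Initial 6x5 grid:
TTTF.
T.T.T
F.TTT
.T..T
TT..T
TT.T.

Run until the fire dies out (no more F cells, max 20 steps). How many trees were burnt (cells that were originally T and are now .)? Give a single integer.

Answer: 11

Derivation:
Step 1: +2 fires, +2 burnt (F count now 2)
Step 2: +3 fires, +2 burnt (F count now 3)
Step 3: +1 fires, +3 burnt (F count now 1)
Step 4: +1 fires, +1 burnt (F count now 1)
Step 5: +1 fires, +1 burnt (F count now 1)
Step 6: +2 fires, +1 burnt (F count now 2)
Step 7: +1 fires, +2 burnt (F count now 1)
Step 8: +0 fires, +1 burnt (F count now 0)
Fire out after step 8
Initially T: 17, now '.': 24
Total burnt (originally-T cells now '.'): 11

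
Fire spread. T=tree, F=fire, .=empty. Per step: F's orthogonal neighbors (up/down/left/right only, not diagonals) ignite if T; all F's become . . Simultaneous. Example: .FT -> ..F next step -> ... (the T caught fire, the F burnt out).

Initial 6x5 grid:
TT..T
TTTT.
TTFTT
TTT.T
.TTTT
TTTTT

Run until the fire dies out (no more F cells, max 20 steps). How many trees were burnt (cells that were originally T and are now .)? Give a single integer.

Step 1: +4 fires, +1 burnt (F count now 4)
Step 2: +6 fires, +4 burnt (F count now 6)
Step 3: +7 fires, +6 burnt (F count now 7)
Step 4: +4 fires, +7 burnt (F count now 4)
Step 5: +2 fires, +4 burnt (F count now 2)
Step 6: +0 fires, +2 burnt (F count now 0)
Fire out after step 6
Initially T: 24, now '.': 29
Total burnt (originally-T cells now '.'): 23

Answer: 23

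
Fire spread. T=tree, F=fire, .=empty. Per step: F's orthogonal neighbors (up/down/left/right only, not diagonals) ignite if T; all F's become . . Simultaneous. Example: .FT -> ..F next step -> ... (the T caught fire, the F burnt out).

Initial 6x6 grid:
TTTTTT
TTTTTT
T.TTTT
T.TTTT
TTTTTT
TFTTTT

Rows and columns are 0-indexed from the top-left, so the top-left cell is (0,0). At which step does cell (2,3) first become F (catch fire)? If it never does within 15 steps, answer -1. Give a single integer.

Step 1: cell (2,3)='T' (+3 fires, +1 burnt)
Step 2: cell (2,3)='T' (+3 fires, +3 burnt)
Step 3: cell (2,3)='T' (+4 fires, +3 burnt)
Step 4: cell (2,3)='T' (+5 fires, +4 burnt)
Step 5: cell (2,3)='F' (+5 fires, +5 burnt)
  -> target ignites at step 5
Step 6: cell (2,3)='.' (+6 fires, +5 burnt)
Step 7: cell (2,3)='.' (+4 fires, +6 burnt)
Step 8: cell (2,3)='.' (+2 fires, +4 burnt)
Step 9: cell (2,3)='.' (+1 fires, +2 burnt)
Step 10: cell (2,3)='.' (+0 fires, +1 burnt)
  fire out at step 10

5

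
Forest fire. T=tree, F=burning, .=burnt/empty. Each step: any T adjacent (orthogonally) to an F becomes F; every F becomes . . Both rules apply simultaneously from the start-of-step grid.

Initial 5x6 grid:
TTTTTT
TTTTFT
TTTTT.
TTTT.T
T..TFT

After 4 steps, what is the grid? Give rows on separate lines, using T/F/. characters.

Step 1: 6 trees catch fire, 2 burn out
  TTTTFT
  TTTF.F
  TTTTF.
  TTTT.T
  T..F.F
Step 2: 6 trees catch fire, 6 burn out
  TTTF.F
  TTF...
  TTTF..
  TTTF.F
  T.....
Step 3: 4 trees catch fire, 6 burn out
  TTF...
  TF....
  TTF...
  TTF...
  T.....
Step 4: 4 trees catch fire, 4 burn out
  TF....
  F.....
  TF....
  TF....
  T.....

TF....
F.....
TF....
TF....
T.....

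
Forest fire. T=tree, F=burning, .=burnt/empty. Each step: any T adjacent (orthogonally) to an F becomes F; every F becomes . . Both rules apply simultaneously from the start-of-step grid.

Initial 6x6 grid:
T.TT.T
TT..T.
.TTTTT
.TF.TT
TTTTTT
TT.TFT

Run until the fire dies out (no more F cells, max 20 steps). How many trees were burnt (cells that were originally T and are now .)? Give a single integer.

Answer: 22

Derivation:
Step 1: +6 fires, +2 burnt (F count now 6)
Step 2: +6 fires, +6 burnt (F count now 6)
Step 3: +5 fires, +6 burnt (F count now 5)
Step 4: +4 fires, +5 burnt (F count now 4)
Step 5: +1 fires, +4 burnt (F count now 1)
Step 6: +0 fires, +1 burnt (F count now 0)
Fire out after step 6
Initially T: 25, now '.': 33
Total burnt (originally-T cells now '.'): 22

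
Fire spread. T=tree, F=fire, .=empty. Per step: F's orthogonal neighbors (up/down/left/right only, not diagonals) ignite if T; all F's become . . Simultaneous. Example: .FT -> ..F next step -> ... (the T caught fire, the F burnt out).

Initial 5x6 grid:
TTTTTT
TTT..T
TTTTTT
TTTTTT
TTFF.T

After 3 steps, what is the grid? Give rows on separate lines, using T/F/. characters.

Step 1: 3 trees catch fire, 2 burn out
  TTTTTT
  TTT..T
  TTTTTT
  TTFFTT
  TF...T
Step 2: 5 trees catch fire, 3 burn out
  TTTTTT
  TTT..T
  TTFFTT
  TF..FT
  F....T
Step 3: 5 trees catch fire, 5 burn out
  TTTTTT
  TTF..T
  TF..FT
  F....F
  .....T

TTTTTT
TTF..T
TF..FT
F....F
.....T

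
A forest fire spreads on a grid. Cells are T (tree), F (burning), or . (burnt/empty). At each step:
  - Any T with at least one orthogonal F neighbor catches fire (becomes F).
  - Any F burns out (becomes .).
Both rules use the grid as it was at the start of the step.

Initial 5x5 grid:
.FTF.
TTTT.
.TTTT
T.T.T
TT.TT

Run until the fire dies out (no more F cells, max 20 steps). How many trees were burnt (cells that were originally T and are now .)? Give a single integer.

Step 1: +3 fires, +2 burnt (F count now 3)
Step 2: +4 fires, +3 burnt (F count now 4)
Step 3: +2 fires, +4 burnt (F count now 2)
Step 4: +2 fires, +2 burnt (F count now 2)
Step 5: +1 fires, +2 burnt (F count now 1)
Step 6: +1 fires, +1 burnt (F count now 1)
Step 7: +0 fires, +1 burnt (F count now 0)
Fire out after step 7
Initially T: 16, now '.': 22
Total burnt (originally-T cells now '.'): 13

Answer: 13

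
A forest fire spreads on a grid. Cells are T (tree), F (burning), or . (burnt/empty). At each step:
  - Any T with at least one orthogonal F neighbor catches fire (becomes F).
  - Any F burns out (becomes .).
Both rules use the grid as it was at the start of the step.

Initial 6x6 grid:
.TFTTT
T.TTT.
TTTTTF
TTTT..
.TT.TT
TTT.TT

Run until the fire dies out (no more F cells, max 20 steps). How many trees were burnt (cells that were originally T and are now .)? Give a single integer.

Answer: 22

Derivation:
Step 1: +4 fires, +2 burnt (F count now 4)
Step 2: +5 fires, +4 burnt (F count now 5)
Step 3: +4 fires, +5 burnt (F count now 4)
Step 4: +3 fires, +4 burnt (F count now 3)
Step 5: +4 fires, +3 burnt (F count now 4)
Step 6: +1 fires, +4 burnt (F count now 1)
Step 7: +1 fires, +1 burnt (F count now 1)
Step 8: +0 fires, +1 burnt (F count now 0)
Fire out after step 8
Initially T: 26, now '.': 32
Total burnt (originally-T cells now '.'): 22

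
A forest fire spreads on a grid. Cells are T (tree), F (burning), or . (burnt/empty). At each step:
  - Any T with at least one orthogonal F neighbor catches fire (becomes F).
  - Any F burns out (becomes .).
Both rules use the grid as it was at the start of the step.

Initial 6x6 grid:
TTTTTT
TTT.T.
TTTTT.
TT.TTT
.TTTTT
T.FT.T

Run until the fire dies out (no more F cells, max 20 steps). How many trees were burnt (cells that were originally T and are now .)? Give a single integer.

Step 1: +2 fires, +1 burnt (F count now 2)
Step 2: +2 fires, +2 burnt (F count now 2)
Step 3: +3 fires, +2 burnt (F count now 3)
Step 4: +5 fires, +3 burnt (F count now 5)
Step 5: +6 fires, +5 burnt (F count now 6)
Step 6: +4 fires, +6 burnt (F count now 4)
Step 7: +3 fires, +4 burnt (F count now 3)
Step 8: +2 fires, +3 burnt (F count now 2)
Step 9: +0 fires, +2 burnt (F count now 0)
Fire out after step 9
Initially T: 28, now '.': 35
Total burnt (originally-T cells now '.'): 27

Answer: 27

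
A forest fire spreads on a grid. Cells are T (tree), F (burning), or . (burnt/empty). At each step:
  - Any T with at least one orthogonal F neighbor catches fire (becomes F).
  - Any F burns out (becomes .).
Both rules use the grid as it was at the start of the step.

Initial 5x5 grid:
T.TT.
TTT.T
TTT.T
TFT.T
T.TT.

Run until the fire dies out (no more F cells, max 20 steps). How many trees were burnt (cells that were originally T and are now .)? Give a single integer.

Answer: 14

Derivation:
Step 1: +3 fires, +1 burnt (F count now 3)
Step 2: +5 fires, +3 burnt (F count now 5)
Step 3: +3 fires, +5 burnt (F count now 3)
Step 4: +2 fires, +3 burnt (F count now 2)
Step 5: +1 fires, +2 burnt (F count now 1)
Step 6: +0 fires, +1 burnt (F count now 0)
Fire out after step 6
Initially T: 17, now '.': 22
Total burnt (originally-T cells now '.'): 14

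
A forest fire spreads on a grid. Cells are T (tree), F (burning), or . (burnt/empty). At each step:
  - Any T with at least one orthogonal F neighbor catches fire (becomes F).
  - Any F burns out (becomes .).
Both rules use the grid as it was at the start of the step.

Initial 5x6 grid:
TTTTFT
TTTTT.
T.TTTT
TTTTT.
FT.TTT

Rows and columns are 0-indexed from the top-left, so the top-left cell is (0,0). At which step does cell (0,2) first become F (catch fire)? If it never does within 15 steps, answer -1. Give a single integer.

Step 1: cell (0,2)='T' (+5 fires, +2 burnt)
Step 2: cell (0,2)='F' (+5 fires, +5 burnt)
  -> target ignites at step 2
Step 3: cell (0,2)='.' (+7 fires, +5 burnt)
Step 4: cell (0,2)='.' (+5 fires, +7 burnt)
Step 5: cell (0,2)='.' (+2 fires, +5 burnt)
Step 6: cell (0,2)='.' (+0 fires, +2 burnt)
  fire out at step 6

2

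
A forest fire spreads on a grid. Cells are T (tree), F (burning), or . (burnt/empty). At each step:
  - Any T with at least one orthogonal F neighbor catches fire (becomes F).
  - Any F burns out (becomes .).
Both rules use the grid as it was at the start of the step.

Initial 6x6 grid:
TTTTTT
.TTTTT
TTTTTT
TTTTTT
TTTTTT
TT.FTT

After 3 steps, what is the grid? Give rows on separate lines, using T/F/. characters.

Step 1: 2 trees catch fire, 1 burn out
  TTTTTT
  .TTTTT
  TTTTTT
  TTTTTT
  TTTFTT
  TT..FT
Step 2: 4 trees catch fire, 2 burn out
  TTTTTT
  .TTTTT
  TTTTTT
  TTTFTT
  TTF.FT
  TT...F
Step 3: 5 trees catch fire, 4 burn out
  TTTTTT
  .TTTTT
  TTTFTT
  TTF.FT
  TF...F
  TT....

TTTTTT
.TTTTT
TTTFTT
TTF.FT
TF...F
TT....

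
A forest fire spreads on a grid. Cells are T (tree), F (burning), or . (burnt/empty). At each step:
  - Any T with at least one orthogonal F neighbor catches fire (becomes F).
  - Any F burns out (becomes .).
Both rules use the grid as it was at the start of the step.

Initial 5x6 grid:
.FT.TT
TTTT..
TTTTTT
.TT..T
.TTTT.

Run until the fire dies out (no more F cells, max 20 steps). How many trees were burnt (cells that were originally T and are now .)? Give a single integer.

Step 1: +2 fires, +1 burnt (F count now 2)
Step 2: +3 fires, +2 burnt (F count now 3)
Step 3: +4 fires, +3 burnt (F count now 4)
Step 4: +3 fires, +4 burnt (F count now 3)
Step 5: +2 fires, +3 burnt (F count now 2)
Step 6: +2 fires, +2 burnt (F count now 2)
Step 7: +2 fires, +2 burnt (F count now 2)
Step 8: +0 fires, +2 burnt (F count now 0)
Fire out after step 8
Initially T: 20, now '.': 28
Total burnt (originally-T cells now '.'): 18

Answer: 18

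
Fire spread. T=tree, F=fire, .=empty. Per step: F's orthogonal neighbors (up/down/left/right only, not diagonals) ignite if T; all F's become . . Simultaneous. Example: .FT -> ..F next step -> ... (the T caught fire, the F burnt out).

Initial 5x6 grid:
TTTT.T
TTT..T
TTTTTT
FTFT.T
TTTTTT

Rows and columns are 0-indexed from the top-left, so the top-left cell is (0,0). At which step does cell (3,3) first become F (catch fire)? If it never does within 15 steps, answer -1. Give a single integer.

Step 1: cell (3,3)='F' (+6 fires, +2 burnt)
  -> target ignites at step 1
Step 2: cell (3,3)='.' (+6 fires, +6 burnt)
Step 3: cell (3,3)='.' (+5 fires, +6 burnt)
Step 4: cell (3,3)='.' (+4 fires, +5 burnt)
Step 5: cell (3,3)='.' (+2 fires, +4 burnt)
Step 6: cell (3,3)='.' (+1 fires, +2 burnt)
Step 7: cell (3,3)='.' (+0 fires, +1 burnt)
  fire out at step 7

1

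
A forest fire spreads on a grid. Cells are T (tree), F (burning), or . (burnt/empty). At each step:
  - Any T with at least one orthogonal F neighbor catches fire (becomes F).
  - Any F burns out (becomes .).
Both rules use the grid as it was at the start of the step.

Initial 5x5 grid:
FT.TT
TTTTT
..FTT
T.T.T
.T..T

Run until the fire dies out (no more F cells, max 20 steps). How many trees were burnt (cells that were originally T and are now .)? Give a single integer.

Step 1: +5 fires, +2 burnt (F count now 5)
Step 2: +3 fires, +5 burnt (F count now 3)
Step 3: +3 fires, +3 burnt (F count now 3)
Step 4: +2 fires, +3 burnt (F count now 2)
Step 5: +0 fires, +2 burnt (F count now 0)
Fire out after step 5
Initially T: 15, now '.': 23
Total burnt (originally-T cells now '.'): 13

Answer: 13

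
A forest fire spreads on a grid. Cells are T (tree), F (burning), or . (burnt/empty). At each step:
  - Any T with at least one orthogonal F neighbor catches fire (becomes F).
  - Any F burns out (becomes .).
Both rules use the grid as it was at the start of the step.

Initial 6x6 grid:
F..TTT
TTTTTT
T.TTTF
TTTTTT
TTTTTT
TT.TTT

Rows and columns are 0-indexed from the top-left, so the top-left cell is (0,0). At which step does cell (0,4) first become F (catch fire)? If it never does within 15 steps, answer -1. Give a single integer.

Step 1: cell (0,4)='T' (+4 fires, +2 burnt)
Step 2: cell (0,4)='T' (+7 fires, +4 burnt)
Step 3: cell (0,4)='F' (+8 fires, +7 burnt)
  -> target ignites at step 3
Step 4: cell (0,4)='.' (+6 fires, +8 burnt)
Step 5: cell (0,4)='.' (+4 fires, +6 burnt)
Step 6: cell (0,4)='.' (+1 fires, +4 burnt)
Step 7: cell (0,4)='.' (+0 fires, +1 burnt)
  fire out at step 7

3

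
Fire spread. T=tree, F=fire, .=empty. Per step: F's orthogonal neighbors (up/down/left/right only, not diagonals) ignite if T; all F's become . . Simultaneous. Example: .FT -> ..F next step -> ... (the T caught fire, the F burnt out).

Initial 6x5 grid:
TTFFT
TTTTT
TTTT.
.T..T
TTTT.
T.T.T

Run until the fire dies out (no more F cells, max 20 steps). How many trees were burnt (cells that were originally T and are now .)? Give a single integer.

Answer: 19

Derivation:
Step 1: +4 fires, +2 burnt (F count now 4)
Step 2: +5 fires, +4 burnt (F count now 5)
Step 3: +2 fires, +5 burnt (F count now 2)
Step 4: +2 fires, +2 burnt (F count now 2)
Step 5: +1 fires, +2 burnt (F count now 1)
Step 6: +2 fires, +1 burnt (F count now 2)
Step 7: +3 fires, +2 burnt (F count now 3)
Step 8: +0 fires, +3 burnt (F count now 0)
Fire out after step 8
Initially T: 21, now '.': 28
Total burnt (originally-T cells now '.'): 19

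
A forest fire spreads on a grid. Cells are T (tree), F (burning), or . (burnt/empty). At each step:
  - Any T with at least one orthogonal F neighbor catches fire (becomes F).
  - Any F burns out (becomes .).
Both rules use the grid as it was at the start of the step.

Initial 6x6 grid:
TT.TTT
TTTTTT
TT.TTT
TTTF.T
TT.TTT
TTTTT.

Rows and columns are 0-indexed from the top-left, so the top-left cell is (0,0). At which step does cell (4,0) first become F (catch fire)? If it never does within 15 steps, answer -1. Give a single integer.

Step 1: cell (4,0)='T' (+3 fires, +1 burnt)
Step 2: cell (4,0)='T' (+5 fires, +3 burnt)
Step 3: cell (4,0)='T' (+10 fires, +5 burnt)
Step 4: cell (4,0)='F' (+7 fires, +10 burnt)
  -> target ignites at step 4
Step 5: cell (4,0)='.' (+4 fires, +7 burnt)
Step 6: cell (4,0)='.' (+1 fires, +4 burnt)
Step 7: cell (4,0)='.' (+0 fires, +1 burnt)
  fire out at step 7

4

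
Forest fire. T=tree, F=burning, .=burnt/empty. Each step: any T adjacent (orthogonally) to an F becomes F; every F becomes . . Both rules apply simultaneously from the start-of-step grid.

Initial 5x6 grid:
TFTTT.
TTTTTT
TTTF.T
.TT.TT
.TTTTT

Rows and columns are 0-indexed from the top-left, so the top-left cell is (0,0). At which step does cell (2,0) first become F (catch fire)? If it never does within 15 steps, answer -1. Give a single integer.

Step 1: cell (2,0)='T' (+5 fires, +2 burnt)
Step 2: cell (2,0)='T' (+6 fires, +5 burnt)
Step 3: cell (2,0)='F' (+5 fires, +6 burnt)
  -> target ignites at step 3
Step 4: cell (2,0)='.' (+3 fires, +5 burnt)
Step 5: cell (2,0)='.' (+2 fires, +3 burnt)
Step 6: cell (2,0)='.' (+2 fires, +2 burnt)
Step 7: cell (2,0)='.' (+0 fires, +2 burnt)
  fire out at step 7

3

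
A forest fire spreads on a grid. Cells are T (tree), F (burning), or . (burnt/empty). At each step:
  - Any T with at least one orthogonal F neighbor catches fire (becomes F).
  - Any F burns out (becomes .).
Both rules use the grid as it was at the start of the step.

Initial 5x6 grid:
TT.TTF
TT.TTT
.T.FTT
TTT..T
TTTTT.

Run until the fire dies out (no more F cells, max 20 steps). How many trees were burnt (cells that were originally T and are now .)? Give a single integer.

Step 1: +4 fires, +2 burnt (F count now 4)
Step 2: +3 fires, +4 burnt (F count now 3)
Step 3: +1 fires, +3 burnt (F count now 1)
Step 4: +0 fires, +1 burnt (F count now 0)
Fire out after step 4
Initially T: 21, now '.': 17
Total burnt (originally-T cells now '.'): 8

Answer: 8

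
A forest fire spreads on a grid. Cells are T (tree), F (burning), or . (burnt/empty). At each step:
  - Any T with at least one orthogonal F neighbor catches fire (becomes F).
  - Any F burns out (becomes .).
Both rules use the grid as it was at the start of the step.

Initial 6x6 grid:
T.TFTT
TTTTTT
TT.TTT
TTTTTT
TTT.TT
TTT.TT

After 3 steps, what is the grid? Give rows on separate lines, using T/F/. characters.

Step 1: 3 trees catch fire, 1 burn out
  T.F.FT
  TTTFTT
  TT.TTT
  TTTTTT
  TTT.TT
  TTT.TT
Step 2: 4 trees catch fire, 3 burn out
  T....F
  TTF.FT
  TT.FTT
  TTTTTT
  TTT.TT
  TTT.TT
Step 3: 4 trees catch fire, 4 burn out
  T.....
  TF...F
  TT..FT
  TTTFTT
  TTT.TT
  TTT.TT

T.....
TF...F
TT..FT
TTTFTT
TTT.TT
TTT.TT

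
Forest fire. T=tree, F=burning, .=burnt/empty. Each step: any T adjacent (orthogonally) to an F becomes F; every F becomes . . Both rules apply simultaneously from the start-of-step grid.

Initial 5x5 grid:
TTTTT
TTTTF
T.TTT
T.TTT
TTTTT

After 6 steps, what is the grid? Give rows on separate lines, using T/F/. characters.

Step 1: 3 trees catch fire, 1 burn out
  TTTTF
  TTTF.
  T.TTF
  T.TTT
  TTTTT
Step 2: 4 trees catch fire, 3 burn out
  TTTF.
  TTF..
  T.TF.
  T.TTF
  TTTTT
Step 3: 5 trees catch fire, 4 burn out
  TTF..
  TF...
  T.F..
  T.TF.
  TTTTF
Step 4: 4 trees catch fire, 5 burn out
  TF...
  F....
  T....
  T.F..
  TTTF.
Step 5: 3 trees catch fire, 4 burn out
  F....
  .....
  F....
  T....
  TTF..
Step 6: 2 trees catch fire, 3 burn out
  .....
  .....
  .....
  F....
  TF...

.....
.....
.....
F....
TF...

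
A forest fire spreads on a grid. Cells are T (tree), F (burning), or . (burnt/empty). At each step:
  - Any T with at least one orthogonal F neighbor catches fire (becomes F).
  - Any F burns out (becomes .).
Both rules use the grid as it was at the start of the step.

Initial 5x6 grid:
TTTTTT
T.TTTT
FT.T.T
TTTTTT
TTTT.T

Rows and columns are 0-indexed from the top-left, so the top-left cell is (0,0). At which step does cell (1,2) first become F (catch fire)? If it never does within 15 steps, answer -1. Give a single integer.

Step 1: cell (1,2)='T' (+3 fires, +1 burnt)
Step 2: cell (1,2)='T' (+3 fires, +3 burnt)
Step 3: cell (1,2)='T' (+3 fires, +3 burnt)
Step 4: cell (1,2)='T' (+3 fires, +3 burnt)
Step 5: cell (1,2)='F' (+5 fires, +3 burnt)
  -> target ignites at step 5
Step 6: cell (1,2)='.' (+3 fires, +5 burnt)
Step 7: cell (1,2)='.' (+4 fires, +3 burnt)
Step 8: cell (1,2)='.' (+1 fires, +4 burnt)
Step 9: cell (1,2)='.' (+0 fires, +1 burnt)
  fire out at step 9

5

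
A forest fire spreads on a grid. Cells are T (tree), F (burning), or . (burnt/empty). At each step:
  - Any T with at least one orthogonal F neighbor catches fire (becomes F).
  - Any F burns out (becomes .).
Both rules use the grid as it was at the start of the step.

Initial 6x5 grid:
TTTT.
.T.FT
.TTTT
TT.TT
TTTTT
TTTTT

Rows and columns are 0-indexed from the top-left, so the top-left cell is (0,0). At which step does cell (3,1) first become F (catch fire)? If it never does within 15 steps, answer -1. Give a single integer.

Step 1: cell (3,1)='T' (+3 fires, +1 burnt)
Step 2: cell (3,1)='T' (+4 fires, +3 burnt)
Step 3: cell (3,1)='T' (+4 fires, +4 burnt)
Step 4: cell (3,1)='F' (+6 fires, +4 burnt)
  -> target ignites at step 4
Step 5: cell (3,1)='.' (+4 fires, +6 burnt)
Step 6: cell (3,1)='.' (+2 fires, +4 burnt)
Step 7: cell (3,1)='.' (+1 fires, +2 burnt)
Step 8: cell (3,1)='.' (+0 fires, +1 burnt)
  fire out at step 8

4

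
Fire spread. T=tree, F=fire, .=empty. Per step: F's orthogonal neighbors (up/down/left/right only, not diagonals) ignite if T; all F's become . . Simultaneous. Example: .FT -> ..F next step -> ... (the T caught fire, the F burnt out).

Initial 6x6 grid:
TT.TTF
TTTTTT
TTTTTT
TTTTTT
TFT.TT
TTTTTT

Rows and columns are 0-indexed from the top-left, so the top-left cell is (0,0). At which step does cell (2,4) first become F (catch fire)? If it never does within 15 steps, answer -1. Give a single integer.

Step 1: cell (2,4)='T' (+6 fires, +2 burnt)
Step 2: cell (2,4)='T' (+8 fires, +6 burnt)
Step 3: cell (2,4)='F' (+8 fires, +8 burnt)
  -> target ignites at step 3
Step 4: cell (2,4)='.' (+7 fires, +8 burnt)
Step 5: cell (2,4)='.' (+3 fires, +7 burnt)
Step 6: cell (2,4)='.' (+0 fires, +3 burnt)
  fire out at step 6

3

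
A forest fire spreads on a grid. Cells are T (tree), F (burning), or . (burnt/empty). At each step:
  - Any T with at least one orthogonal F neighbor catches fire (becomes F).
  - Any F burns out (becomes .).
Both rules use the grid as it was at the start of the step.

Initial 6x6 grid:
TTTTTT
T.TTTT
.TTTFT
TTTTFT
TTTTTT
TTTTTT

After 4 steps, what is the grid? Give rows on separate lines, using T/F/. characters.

Step 1: 6 trees catch fire, 2 burn out
  TTTTTT
  T.TTFT
  .TTF.F
  TTTF.F
  TTTTFT
  TTTTTT
Step 2: 8 trees catch fire, 6 burn out
  TTTTFT
  T.TF.F
  .TF...
  TTF...
  TTTF.F
  TTTTFT
Step 3: 8 trees catch fire, 8 burn out
  TTTF.F
  T.F...
  .F....
  TF....
  TTF...
  TTTF.F
Step 4: 4 trees catch fire, 8 burn out
  TTF...
  T.....
  ......
  F.....
  TF....
  TTF...

TTF...
T.....
......
F.....
TF....
TTF...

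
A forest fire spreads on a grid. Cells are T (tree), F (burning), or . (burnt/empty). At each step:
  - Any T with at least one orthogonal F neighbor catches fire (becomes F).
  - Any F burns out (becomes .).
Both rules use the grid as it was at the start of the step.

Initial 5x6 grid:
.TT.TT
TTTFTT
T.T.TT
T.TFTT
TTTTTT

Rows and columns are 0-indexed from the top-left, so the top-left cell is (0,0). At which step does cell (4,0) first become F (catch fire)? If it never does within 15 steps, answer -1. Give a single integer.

Step 1: cell (4,0)='T' (+5 fires, +2 burnt)
Step 2: cell (4,0)='T' (+9 fires, +5 burnt)
Step 3: cell (4,0)='T' (+6 fires, +9 burnt)
Step 4: cell (4,0)='F' (+2 fires, +6 burnt)
  -> target ignites at step 4
Step 5: cell (4,0)='.' (+1 fires, +2 burnt)
Step 6: cell (4,0)='.' (+0 fires, +1 burnt)
  fire out at step 6

4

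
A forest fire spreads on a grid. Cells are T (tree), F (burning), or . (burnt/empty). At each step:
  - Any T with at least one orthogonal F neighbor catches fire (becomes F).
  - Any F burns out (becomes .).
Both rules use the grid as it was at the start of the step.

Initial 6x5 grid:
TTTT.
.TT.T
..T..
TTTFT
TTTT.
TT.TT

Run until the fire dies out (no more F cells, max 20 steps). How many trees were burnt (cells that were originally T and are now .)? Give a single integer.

Step 1: +3 fires, +1 burnt (F count now 3)
Step 2: +4 fires, +3 burnt (F count now 4)
Step 3: +4 fires, +4 burnt (F count now 4)
Step 4: +4 fires, +4 burnt (F count now 4)
Step 5: +3 fires, +4 burnt (F count now 3)
Step 6: +1 fires, +3 burnt (F count now 1)
Step 7: +0 fires, +1 burnt (F count now 0)
Fire out after step 7
Initially T: 20, now '.': 29
Total burnt (originally-T cells now '.'): 19

Answer: 19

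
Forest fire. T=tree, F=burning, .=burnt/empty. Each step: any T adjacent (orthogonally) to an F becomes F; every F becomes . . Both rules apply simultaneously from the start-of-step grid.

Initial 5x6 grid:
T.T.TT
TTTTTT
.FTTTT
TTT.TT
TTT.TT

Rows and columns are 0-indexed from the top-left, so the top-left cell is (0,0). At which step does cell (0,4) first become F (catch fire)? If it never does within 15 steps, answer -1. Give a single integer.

Step 1: cell (0,4)='T' (+3 fires, +1 burnt)
Step 2: cell (0,4)='T' (+6 fires, +3 burnt)
Step 3: cell (0,4)='T' (+6 fires, +6 burnt)
Step 4: cell (0,4)='T' (+3 fires, +6 burnt)
Step 5: cell (0,4)='F' (+4 fires, +3 burnt)
  -> target ignites at step 5
Step 6: cell (0,4)='.' (+2 fires, +4 burnt)
Step 7: cell (0,4)='.' (+0 fires, +2 burnt)
  fire out at step 7

5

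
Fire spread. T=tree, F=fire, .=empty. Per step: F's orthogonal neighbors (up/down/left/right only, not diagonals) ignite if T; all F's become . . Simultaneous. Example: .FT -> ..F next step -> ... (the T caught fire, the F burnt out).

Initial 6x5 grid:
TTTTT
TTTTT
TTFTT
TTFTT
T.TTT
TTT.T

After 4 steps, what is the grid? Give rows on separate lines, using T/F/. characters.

Step 1: 6 trees catch fire, 2 burn out
  TTTTT
  TTFTT
  TF.FT
  TF.FT
  T.FTT
  TTT.T
Step 2: 9 trees catch fire, 6 burn out
  TTFTT
  TF.FT
  F...F
  F...F
  T..FT
  TTF.T
Step 3: 7 trees catch fire, 9 burn out
  TF.FT
  F...F
  .....
  .....
  F...F
  TF..T
Step 4: 4 trees catch fire, 7 burn out
  F...F
  .....
  .....
  .....
  .....
  F...F

F...F
.....
.....
.....
.....
F...F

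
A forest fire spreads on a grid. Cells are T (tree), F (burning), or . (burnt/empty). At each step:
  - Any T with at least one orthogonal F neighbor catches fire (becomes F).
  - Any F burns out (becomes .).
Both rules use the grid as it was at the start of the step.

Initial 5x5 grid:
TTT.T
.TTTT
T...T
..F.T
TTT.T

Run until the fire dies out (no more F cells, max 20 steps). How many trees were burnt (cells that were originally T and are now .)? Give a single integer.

Answer: 3

Derivation:
Step 1: +1 fires, +1 burnt (F count now 1)
Step 2: +1 fires, +1 burnt (F count now 1)
Step 3: +1 fires, +1 burnt (F count now 1)
Step 4: +0 fires, +1 burnt (F count now 0)
Fire out after step 4
Initially T: 15, now '.': 13
Total burnt (originally-T cells now '.'): 3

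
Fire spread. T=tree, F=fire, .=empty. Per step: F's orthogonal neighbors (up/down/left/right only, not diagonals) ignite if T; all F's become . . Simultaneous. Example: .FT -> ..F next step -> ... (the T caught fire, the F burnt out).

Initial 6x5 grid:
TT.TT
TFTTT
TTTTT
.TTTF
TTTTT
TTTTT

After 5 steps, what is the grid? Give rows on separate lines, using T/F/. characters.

Step 1: 7 trees catch fire, 2 burn out
  TF.TT
  F.FTT
  TFTTF
  .TTF.
  TTTTF
  TTTTT
Step 2: 10 trees catch fire, 7 burn out
  F..TT
  ...FF
  F.FF.
  .FF..
  TTTF.
  TTTTF
Step 3: 5 trees catch fire, 10 burn out
  ...FF
  .....
  .....
  .....
  TFF..
  TTTF.
Step 4: 3 trees catch fire, 5 burn out
  .....
  .....
  .....
  .....
  F....
  TFF..
Step 5: 1 trees catch fire, 3 burn out
  .....
  .....
  .....
  .....
  .....
  F....

.....
.....
.....
.....
.....
F....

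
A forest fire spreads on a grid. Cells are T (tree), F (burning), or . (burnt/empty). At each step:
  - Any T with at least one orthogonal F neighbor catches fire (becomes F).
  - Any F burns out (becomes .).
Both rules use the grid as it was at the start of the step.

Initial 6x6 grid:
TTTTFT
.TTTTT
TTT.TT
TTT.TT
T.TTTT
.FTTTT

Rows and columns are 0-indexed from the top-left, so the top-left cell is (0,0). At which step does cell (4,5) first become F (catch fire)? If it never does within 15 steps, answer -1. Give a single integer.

Step 1: cell (4,5)='T' (+4 fires, +2 burnt)
Step 2: cell (4,5)='T' (+6 fires, +4 burnt)
Step 3: cell (4,5)='T' (+7 fires, +6 burnt)
Step 4: cell (4,5)='T' (+7 fires, +7 burnt)
Step 5: cell (4,5)='F' (+3 fires, +7 burnt)
  -> target ignites at step 5
Step 6: cell (4,5)='.' (+2 fires, +3 burnt)
Step 7: cell (4,5)='.' (+0 fires, +2 burnt)
  fire out at step 7

5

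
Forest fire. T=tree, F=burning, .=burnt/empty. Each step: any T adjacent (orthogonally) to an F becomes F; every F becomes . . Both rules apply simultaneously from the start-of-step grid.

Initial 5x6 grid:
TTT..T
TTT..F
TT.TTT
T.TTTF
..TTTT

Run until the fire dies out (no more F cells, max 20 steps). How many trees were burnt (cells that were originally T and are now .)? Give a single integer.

Step 1: +4 fires, +2 burnt (F count now 4)
Step 2: +3 fires, +4 burnt (F count now 3)
Step 3: +3 fires, +3 burnt (F count now 3)
Step 4: +1 fires, +3 burnt (F count now 1)
Step 5: +0 fires, +1 burnt (F count now 0)
Fire out after step 5
Initially T: 20, now '.': 21
Total burnt (originally-T cells now '.'): 11

Answer: 11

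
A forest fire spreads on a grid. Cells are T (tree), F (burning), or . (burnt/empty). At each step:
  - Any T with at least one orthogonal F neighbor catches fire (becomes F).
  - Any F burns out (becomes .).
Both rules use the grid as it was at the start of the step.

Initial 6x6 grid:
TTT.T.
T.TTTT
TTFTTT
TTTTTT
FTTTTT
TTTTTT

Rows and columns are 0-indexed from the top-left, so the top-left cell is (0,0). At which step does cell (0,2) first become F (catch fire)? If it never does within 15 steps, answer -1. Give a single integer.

Step 1: cell (0,2)='T' (+7 fires, +2 burnt)
Step 2: cell (0,2)='F' (+8 fires, +7 burnt)
  -> target ignites at step 2
Step 3: cell (0,2)='.' (+7 fires, +8 burnt)
Step 4: cell (0,2)='.' (+6 fires, +7 burnt)
Step 5: cell (0,2)='.' (+2 fires, +6 burnt)
Step 6: cell (0,2)='.' (+1 fires, +2 burnt)
Step 7: cell (0,2)='.' (+0 fires, +1 burnt)
  fire out at step 7

2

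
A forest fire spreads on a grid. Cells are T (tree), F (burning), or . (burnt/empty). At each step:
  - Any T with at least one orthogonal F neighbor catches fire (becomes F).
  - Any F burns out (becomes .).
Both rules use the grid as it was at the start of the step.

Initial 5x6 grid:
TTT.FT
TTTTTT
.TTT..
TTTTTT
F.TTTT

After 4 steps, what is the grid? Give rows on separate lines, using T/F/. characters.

Step 1: 3 trees catch fire, 2 burn out
  TTT..F
  TTTTFT
  .TTT..
  FTTTTT
  ..TTTT
Step 2: 3 trees catch fire, 3 burn out
  TTT...
  TTTF.F
  .TTT..
  .FTTTT
  ..TTTT
Step 3: 4 trees catch fire, 3 burn out
  TTT...
  TTF...
  .FTF..
  ..FTTT
  ..TTTT
Step 4: 5 trees catch fire, 4 burn out
  TTF...
  TF....
  ..F...
  ...FTT
  ..FTTT

TTF...
TF....
..F...
...FTT
..FTTT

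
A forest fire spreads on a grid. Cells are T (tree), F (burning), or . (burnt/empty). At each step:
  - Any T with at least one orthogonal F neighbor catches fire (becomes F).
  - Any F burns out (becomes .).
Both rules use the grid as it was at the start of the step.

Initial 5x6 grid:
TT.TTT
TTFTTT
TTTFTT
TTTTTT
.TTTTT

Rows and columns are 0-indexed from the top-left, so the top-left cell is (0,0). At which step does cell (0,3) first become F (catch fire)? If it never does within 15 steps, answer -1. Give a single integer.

Step 1: cell (0,3)='T' (+5 fires, +2 burnt)
Step 2: cell (0,3)='F' (+9 fires, +5 burnt)
  -> target ignites at step 2
Step 3: cell (0,3)='.' (+8 fires, +9 burnt)
Step 4: cell (0,3)='.' (+4 fires, +8 burnt)
Step 5: cell (0,3)='.' (+0 fires, +4 burnt)
  fire out at step 5

2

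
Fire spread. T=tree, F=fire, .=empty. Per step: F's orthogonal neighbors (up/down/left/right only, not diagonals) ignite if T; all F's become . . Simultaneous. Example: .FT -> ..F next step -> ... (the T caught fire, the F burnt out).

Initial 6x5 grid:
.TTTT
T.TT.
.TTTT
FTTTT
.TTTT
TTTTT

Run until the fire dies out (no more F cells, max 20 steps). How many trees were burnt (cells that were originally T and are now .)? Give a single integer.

Step 1: +1 fires, +1 burnt (F count now 1)
Step 2: +3 fires, +1 burnt (F count now 3)
Step 3: +4 fires, +3 burnt (F count now 4)
Step 4: +6 fires, +4 burnt (F count now 6)
Step 5: +5 fires, +6 burnt (F count now 5)
Step 6: +3 fires, +5 burnt (F count now 3)
Step 7: +1 fires, +3 burnt (F count now 1)
Step 8: +0 fires, +1 burnt (F count now 0)
Fire out after step 8
Initially T: 24, now '.': 29
Total burnt (originally-T cells now '.'): 23

Answer: 23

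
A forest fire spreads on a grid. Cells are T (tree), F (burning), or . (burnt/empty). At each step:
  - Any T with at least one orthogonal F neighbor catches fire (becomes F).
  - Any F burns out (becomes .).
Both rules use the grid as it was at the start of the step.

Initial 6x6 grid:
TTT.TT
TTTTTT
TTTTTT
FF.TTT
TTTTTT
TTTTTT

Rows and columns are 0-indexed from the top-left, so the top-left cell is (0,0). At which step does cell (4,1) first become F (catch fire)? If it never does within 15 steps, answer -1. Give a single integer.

Step 1: cell (4,1)='F' (+4 fires, +2 burnt)
  -> target ignites at step 1
Step 2: cell (4,1)='.' (+6 fires, +4 burnt)
Step 3: cell (4,1)='.' (+6 fires, +6 burnt)
Step 4: cell (4,1)='.' (+6 fires, +6 burnt)
Step 5: cell (4,1)='.' (+5 fires, +6 burnt)
Step 6: cell (4,1)='.' (+4 fires, +5 burnt)
Step 7: cell (4,1)='.' (+1 fires, +4 burnt)
Step 8: cell (4,1)='.' (+0 fires, +1 burnt)
  fire out at step 8

1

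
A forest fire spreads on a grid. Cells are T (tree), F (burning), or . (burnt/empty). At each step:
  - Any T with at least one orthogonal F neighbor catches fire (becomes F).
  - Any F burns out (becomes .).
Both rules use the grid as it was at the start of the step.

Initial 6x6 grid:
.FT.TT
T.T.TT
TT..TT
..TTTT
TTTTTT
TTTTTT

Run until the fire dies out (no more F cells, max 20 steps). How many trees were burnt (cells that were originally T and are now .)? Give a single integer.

Step 1: +1 fires, +1 burnt (F count now 1)
Step 2: +1 fires, +1 burnt (F count now 1)
Step 3: +0 fires, +1 burnt (F count now 0)
Fire out after step 3
Initially T: 27, now '.': 11
Total burnt (originally-T cells now '.'): 2

Answer: 2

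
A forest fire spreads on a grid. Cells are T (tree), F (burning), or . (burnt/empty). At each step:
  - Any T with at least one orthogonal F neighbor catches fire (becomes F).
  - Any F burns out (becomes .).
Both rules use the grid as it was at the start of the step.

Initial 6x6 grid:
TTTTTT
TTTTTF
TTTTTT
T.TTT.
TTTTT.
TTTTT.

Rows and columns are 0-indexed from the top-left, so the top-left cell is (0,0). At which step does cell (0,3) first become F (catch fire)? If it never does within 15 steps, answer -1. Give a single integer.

Step 1: cell (0,3)='T' (+3 fires, +1 burnt)
Step 2: cell (0,3)='T' (+3 fires, +3 burnt)
Step 3: cell (0,3)='F' (+4 fires, +3 burnt)
  -> target ignites at step 3
Step 4: cell (0,3)='.' (+5 fires, +4 burnt)
Step 5: cell (0,3)='.' (+6 fires, +5 burnt)
Step 6: cell (0,3)='.' (+4 fires, +6 burnt)
Step 7: cell (0,3)='.' (+3 fires, +4 burnt)
Step 8: cell (0,3)='.' (+2 fires, +3 burnt)
Step 9: cell (0,3)='.' (+1 fires, +2 burnt)
Step 10: cell (0,3)='.' (+0 fires, +1 burnt)
  fire out at step 10

3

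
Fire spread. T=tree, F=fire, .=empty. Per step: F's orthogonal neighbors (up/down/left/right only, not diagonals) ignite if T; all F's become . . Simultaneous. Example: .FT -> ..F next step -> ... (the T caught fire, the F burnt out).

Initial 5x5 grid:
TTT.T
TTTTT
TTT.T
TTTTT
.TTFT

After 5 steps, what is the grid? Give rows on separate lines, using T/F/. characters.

Step 1: 3 trees catch fire, 1 burn out
  TTT.T
  TTTTT
  TTT.T
  TTTFT
  .TF.F
Step 2: 3 trees catch fire, 3 burn out
  TTT.T
  TTTTT
  TTT.T
  TTF.F
  .F...
Step 3: 3 trees catch fire, 3 burn out
  TTT.T
  TTTTT
  TTF.F
  TF...
  .....
Step 4: 4 trees catch fire, 3 burn out
  TTT.T
  TTFTF
  TF...
  F....
  .....
Step 5: 5 trees catch fire, 4 burn out
  TTF.F
  TF.F.
  F....
  .....
  .....

TTF.F
TF.F.
F....
.....
.....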